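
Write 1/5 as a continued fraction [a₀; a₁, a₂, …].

Run the Euclidean algorithm, recording each quotient:
⌊1/5⌋ = 0, remainder 1
⌊5/1⌋ = 5, remainder 0

[0; 5]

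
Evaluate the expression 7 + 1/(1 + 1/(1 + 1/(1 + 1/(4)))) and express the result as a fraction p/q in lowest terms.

107/14

Starting at the tail and folding back:
Start with 4.
1 + 1/(4/1) = 1 + 1/4 = 5/4
1 + 1/(5/4) = 1 + 4/5 = 9/5
1 + 1/(9/5) = 1 + 5/9 = 14/9
7 + 1/(14/9) = 7 + 9/14 = 107/14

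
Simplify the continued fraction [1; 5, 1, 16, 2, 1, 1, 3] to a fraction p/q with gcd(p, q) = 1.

Start with 3.
1 + 1/(3/1) = 1 + 1/3 = 4/3
1 + 1/(4/3) = 1 + 3/4 = 7/4
2 + 1/(7/4) = 2 + 4/7 = 18/7
16 + 1/(18/7) = 16 + 7/18 = 295/18
1 + 1/(295/18) = 1 + 18/295 = 313/295
5 + 1/(313/295) = 5 + 295/313 = 1860/313
1 + 1/(1860/313) = 1 + 313/1860 = 2173/1860

2173/1860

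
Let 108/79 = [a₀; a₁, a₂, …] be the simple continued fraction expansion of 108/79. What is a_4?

Run the Euclidean algorithm, recording each quotient:
108 ÷ 79 → quotient 1, remainder 29
79 ÷ 29 → quotient 2, remainder 21
29 ÷ 21 → quotient 1, remainder 8
21 ÷ 8 → quotient 2, remainder 5
8 ÷ 5 → quotient 1, remainder 3

1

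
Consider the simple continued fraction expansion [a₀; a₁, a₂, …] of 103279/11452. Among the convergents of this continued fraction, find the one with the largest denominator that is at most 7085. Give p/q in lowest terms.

19579/2171

List convergents until the denominator exceeds the bound:
a_0 = 9: 9/1  (≤ bound)
a_1 = 54: 487/54  (≤ bound)
a_2 = 3: 1470/163  (≤ bound)
a_3 = 1: 1957/217  (≤ bound)
a_4 = 1: 3427/380  (≤ bound)
a_5 = 1: 5384/597  (≤ bound)
a_6 = 3: 19579/2171  (≤ bound)
a_7 = 5: 103279/11452  (> 7085, stop)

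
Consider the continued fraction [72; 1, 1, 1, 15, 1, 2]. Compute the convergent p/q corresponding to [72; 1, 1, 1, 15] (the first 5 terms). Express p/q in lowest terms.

Use the convergent recurrence hₖ = aₖ·hₖ₋₁ + hₖ₋₂ (and likewise for the denominators kₖ):
a_0 = 72: 72/1
a_1 = 1: 73/1
a_2 = 1: 145/2
a_3 = 1: 218/3
a_4 = 15: 3415/47

3415/47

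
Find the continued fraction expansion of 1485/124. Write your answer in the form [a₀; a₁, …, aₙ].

1485 = 11·124 + 121, so a_0 = 11
124 = 1·121 + 3, so a_1 = 1
121 = 40·3 + 1, so a_2 = 40
3 = 3·1 + 0, so a_3 = 3

[11; 1, 40, 3]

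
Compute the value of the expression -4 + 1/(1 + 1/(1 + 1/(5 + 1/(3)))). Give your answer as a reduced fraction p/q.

-121/35

a_0 = -4: -4/1
a_1 = 1: -3/1
a_2 = 1: -7/2
a_3 = 5: -38/11
a_4 = 3: -121/35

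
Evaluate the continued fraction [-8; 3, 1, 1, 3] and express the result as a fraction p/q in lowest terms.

Start with 3.
1 + 1/(3/1) = 1 + 1/3 = 4/3
1 + 1/(4/3) = 1 + 3/4 = 7/4
3 + 1/(7/4) = 3 + 4/7 = 25/7
-8 + 1/(25/7) = -8 + 7/25 = -193/25

-193/25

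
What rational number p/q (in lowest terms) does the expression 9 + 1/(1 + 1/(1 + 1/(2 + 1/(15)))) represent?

Collapse the nested fraction from the inside out:
Start with 15.
2 + 1/(15/1) = 2 + 1/15 = 31/15
1 + 1/(31/15) = 1 + 15/31 = 46/31
1 + 1/(46/31) = 1 + 31/46 = 77/46
9 + 1/(77/46) = 9 + 46/77 = 739/77

739/77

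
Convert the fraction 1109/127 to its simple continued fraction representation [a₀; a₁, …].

1109 = 8·127 + 93, so a_0 = 8
127 = 1·93 + 34, so a_1 = 1
93 = 2·34 + 25, so a_2 = 2
34 = 1·25 + 9, so a_3 = 1
25 = 2·9 + 7, so a_4 = 2
9 = 1·7 + 2, so a_5 = 1
7 = 3·2 + 1, so a_6 = 3
2 = 2·1 + 0, so a_7 = 2

[8; 1, 2, 1, 2, 1, 3, 2]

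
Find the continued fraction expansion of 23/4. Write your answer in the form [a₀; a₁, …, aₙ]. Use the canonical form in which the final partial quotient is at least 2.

[5; 1, 3]

Apply division with remainder until the remainder is 0:
23 = 5·4 + 3, so a_0 = 5
4 = 1·3 + 1, so a_1 = 1
3 = 3·1 + 0, so a_2 = 3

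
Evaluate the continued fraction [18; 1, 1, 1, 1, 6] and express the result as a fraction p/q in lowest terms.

614/33

a_0 = 18: 18/1
a_1 = 1: 19/1
a_2 = 1: 37/2
a_3 = 1: 56/3
a_4 = 1: 93/5
a_5 = 6: 614/33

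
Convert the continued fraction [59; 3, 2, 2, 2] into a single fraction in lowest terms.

Start with 2.
2 + 1/(2/1) = 2 + 1/2 = 5/2
2 + 1/(5/2) = 2 + 2/5 = 12/5
3 + 1/(12/5) = 3 + 5/12 = 41/12
59 + 1/(41/12) = 59 + 12/41 = 2431/41

2431/41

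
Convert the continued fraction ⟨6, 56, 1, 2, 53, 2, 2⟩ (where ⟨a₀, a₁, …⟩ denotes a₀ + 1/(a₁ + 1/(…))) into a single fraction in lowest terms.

a_0 = 6: 6/1
a_1 = 56: 337/56
a_2 = 1: 343/57
a_3 = 2: 1023/170
a_4 = 53: 54562/9067
a_5 = 2: 110147/18304
a_6 = 2: 274856/45675

274856/45675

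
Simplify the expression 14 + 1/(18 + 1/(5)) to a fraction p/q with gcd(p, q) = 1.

1279/91

Compute successive convergents:
a_0 = 14: 14/1
a_1 = 18: 253/18
a_2 = 5: 1279/91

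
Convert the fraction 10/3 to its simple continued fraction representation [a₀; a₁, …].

[3; 3]

Repeatedly divide and take the remainder:
10 = 3·3 + 1, so a_0 = 3
3 = 3·1 + 0, so a_1 = 3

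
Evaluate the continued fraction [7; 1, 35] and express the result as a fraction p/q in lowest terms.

Start with 35.
1 + 1/(35/1) = 1 + 1/35 = 36/35
7 + 1/(36/35) = 7 + 35/36 = 287/36

287/36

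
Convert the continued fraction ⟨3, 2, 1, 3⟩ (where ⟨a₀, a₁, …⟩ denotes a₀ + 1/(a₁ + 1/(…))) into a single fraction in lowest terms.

a_0 = 3: 3/1
a_1 = 2: 7/2
a_2 = 1: 10/3
a_3 = 3: 37/11

37/11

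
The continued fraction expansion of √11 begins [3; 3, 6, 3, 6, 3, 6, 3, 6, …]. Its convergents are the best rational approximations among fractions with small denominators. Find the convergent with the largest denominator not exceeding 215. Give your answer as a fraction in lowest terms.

a_0 = 3: 3/1  (≤ bound)
a_1 = 3: 10/3  (≤ bound)
a_2 = 6: 63/19  (≤ bound)
a_3 = 3: 199/60  (≤ bound)
a_4 = 6: 1257/379  (> 215, stop)

199/60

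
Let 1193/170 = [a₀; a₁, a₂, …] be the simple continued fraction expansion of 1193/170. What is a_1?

⌊1193/170⌋ = 7, remainder 3
⌊170/3⌋ = 56, remainder 2

56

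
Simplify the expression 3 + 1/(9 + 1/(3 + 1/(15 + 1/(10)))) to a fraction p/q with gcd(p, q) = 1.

13417/4318

Work from the innermost term outward:
Start with 10.
15 + 1/(10/1) = 15 + 1/10 = 151/10
3 + 1/(151/10) = 3 + 10/151 = 463/151
9 + 1/(463/151) = 9 + 151/463 = 4318/463
3 + 1/(4318/463) = 3 + 463/4318 = 13417/4318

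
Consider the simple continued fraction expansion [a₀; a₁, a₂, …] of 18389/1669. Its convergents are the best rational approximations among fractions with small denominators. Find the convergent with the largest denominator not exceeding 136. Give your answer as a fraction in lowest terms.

a_0 = 11: 11/1  (≤ bound)
a_1 = 55: 606/55  (≤ bound)
a_2 = 1: 617/56  (≤ bound)
a_3 = 1: 1223/111  (≤ bound)
a_4 = 1: 1840/167  (> 136, stop)

1223/111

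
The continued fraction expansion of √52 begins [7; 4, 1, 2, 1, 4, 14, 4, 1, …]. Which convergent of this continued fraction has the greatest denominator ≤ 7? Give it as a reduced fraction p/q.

36/5

List convergents until the denominator exceeds the bound:
a_0 = 7: 7/1  (≤ bound)
a_1 = 4: 29/4  (≤ bound)
a_2 = 1: 36/5  (≤ bound)
a_3 = 2: 101/14  (> 7, stop)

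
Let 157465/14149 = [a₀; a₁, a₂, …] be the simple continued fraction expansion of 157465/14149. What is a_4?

1

157465 ÷ 14149 → quotient 11, remainder 1826
14149 ÷ 1826 → quotient 7, remainder 1367
1826 ÷ 1367 → quotient 1, remainder 459
1367 ÷ 459 → quotient 2, remainder 449
459 ÷ 449 → quotient 1, remainder 10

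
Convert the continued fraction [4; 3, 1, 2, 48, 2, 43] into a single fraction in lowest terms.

Start with 43.
2 + 1/(43/1) = 2 + 1/43 = 87/43
48 + 1/(87/43) = 48 + 43/87 = 4219/87
2 + 1/(4219/87) = 2 + 87/4219 = 8525/4219
1 + 1/(8525/4219) = 1 + 4219/8525 = 12744/8525
3 + 1/(12744/8525) = 3 + 8525/12744 = 46757/12744
4 + 1/(46757/12744) = 4 + 12744/46757 = 199772/46757

199772/46757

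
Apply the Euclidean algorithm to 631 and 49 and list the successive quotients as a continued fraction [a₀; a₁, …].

631 = 12·49 + 43, so a_0 = 12
49 = 1·43 + 6, so a_1 = 1
43 = 7·6 + 1, so a_2 = 7
6 = 6·1 + 0, so a_3 = 6

[12; 1, 7, 6]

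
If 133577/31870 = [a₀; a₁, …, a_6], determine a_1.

Run the Euclidean algorithm, recording each quotient:
133577 = 4·31870 + 6097, so a_0 = 4
31870 = 5·6097 + 1385, so a_1 = 5

5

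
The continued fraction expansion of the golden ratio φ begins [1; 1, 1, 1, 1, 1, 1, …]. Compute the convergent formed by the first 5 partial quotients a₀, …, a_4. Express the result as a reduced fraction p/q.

Start with 1.
1 + 1/(1/1) = 1 + 1/1 = 2/1
1 + 1/(2/1) = 1 + 1/2 = 3/2
1 + 1/(3/2) = 1 + 2/3 = 5/3
1 + 1/(5/3) = 1 + 3/5 = 8/5

8/5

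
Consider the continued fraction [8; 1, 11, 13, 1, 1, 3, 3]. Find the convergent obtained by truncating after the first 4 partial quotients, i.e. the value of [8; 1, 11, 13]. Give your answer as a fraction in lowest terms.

1400/157

a_0 = 8: 8/1
a_1 = 1: 9/1
a_2 = 11: 107/12
a_3 = 13: 1400/157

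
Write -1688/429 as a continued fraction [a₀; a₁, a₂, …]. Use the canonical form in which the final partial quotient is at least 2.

[-4; 15, 3, 9]

-1688 ÷ 429 → quotient -4, remainder 28
429 ÷ 28 → quotient 15, remainder 9
28 ÷ 9 → quotient 3, remainder 1
9 ÷ 1 → quotient 9, remainder 0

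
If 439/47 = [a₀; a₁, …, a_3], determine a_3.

439 = 9·47 + 16, so a_0 = 9
47 = 2·16 + 15, so a_1 = 2
16 = 1·15 + 1, so a_2 = 1
15 = 15·1 + 0, so a_3 = 15

15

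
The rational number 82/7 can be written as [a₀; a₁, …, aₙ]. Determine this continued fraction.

⌊82/7⌋ = 11, remainder 5
⌊7/5⌋ = 1, remainder 2
⌊5/2⌋ = 2, remainder 1
⌊2/1⌋ = 2, remainder 0

[11; 1, 2, 2]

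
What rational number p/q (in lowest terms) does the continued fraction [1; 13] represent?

14/13

Work from the innermost term outward:
Start with 13.
1 + 1/(13/1) = 1 + 1/13 = 14/13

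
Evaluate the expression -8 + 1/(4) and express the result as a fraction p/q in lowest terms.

Start with 4.
-8 + 1/(4/1) = -8 + 1/4 = -31/4

-31/4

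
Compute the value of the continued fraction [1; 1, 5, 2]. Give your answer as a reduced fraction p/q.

Start with 2.
5 + 1/(2/1) = 5 + 1/2 = 11/2
1 + 1/(11/2) = 1 + 2/11 = 13/11
1 + 1/(13/11) = 1 + 11/13 = 24/13

24/13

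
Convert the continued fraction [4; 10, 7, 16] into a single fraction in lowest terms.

a_0 = 4: 4/1
a_1 = 10: 41/10
a_2 = 7: 291/71
a_3 = 16: 4697/1146

4697/1146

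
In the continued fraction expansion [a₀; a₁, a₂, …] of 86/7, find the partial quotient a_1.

86 = 12·7 + 2, so a_0 = 12
7 = 3·2 + 1, so a_1 = 3

3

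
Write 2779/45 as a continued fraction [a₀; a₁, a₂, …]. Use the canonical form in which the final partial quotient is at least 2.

⌊2779/45⌋ = 61, remainder 34
⌊45/34⌋ = 1, remainder 11
⌊34/11⌋ = 3, remainder 1
⌊11/1⌋ = 11, remainder 0

[61; 1, 3, 11]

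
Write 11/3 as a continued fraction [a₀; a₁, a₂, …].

[3; 1, 2]

Repeatedly divide and take the remainder:
⌊11/3⌋ = 3, remainder 2
⌊3/2⌋ = 1, remainder 1
⌊2/1⌋ = 2, remainder 0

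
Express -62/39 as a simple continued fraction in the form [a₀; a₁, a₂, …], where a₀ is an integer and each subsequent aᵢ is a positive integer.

[-2; 2, 2, 3, 2]

-62 ÷ 39 → quotient -2, remainder 16
39 ÷ 16 → quotient 2, remainder 7
16 ÷ 7 → quotient 2, remainder 2
7 ÷ 2 → quotient 3, remainder 1
2 ÷ 1 → quotient 2, remainder 0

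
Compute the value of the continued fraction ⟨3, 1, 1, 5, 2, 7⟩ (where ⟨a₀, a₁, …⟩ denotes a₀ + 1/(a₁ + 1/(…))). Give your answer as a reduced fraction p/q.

Build up convergents one term at a time:
a_0 = 3: 3/1
a_1 = 1: 4/1
a_2 = 1: 7/2
a_3 = 5: 39/11
a_4 = 2: 85/24
a_5 = 7: 634/179

634/179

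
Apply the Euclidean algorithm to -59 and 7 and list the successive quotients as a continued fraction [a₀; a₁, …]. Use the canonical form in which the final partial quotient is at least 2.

-59 = -9·7 + 4, so a_0 = -9
7 = 1·4 + 3, so a_1 = 1
4 = 1·3 + 1, so a_2 = 1
3 = 3·1 + 0, so a_3 = 3

[-9; 1, 1, 3]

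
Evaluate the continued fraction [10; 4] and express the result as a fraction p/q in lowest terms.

a_0 = 10: 10/1
a_1 = 4: 41/4

41/4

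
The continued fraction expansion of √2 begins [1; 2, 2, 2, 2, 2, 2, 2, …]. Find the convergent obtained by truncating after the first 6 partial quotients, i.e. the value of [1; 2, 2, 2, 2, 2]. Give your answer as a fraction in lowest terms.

99/70

Starting at the tail and folding back:
Start with 2.
2 + 1/(2/1) = 2 + 1/2 = 5/2
2 + 1/(5/2) = 2 + 2/5 = 12/5
2 + 1/(12/5) = 2 + 5/12 = 29/12
2 + 1/(29/12) = 2 + 12/29 = 70/29
1 + 1/(70/29) = 1 + 29/70 = 99/70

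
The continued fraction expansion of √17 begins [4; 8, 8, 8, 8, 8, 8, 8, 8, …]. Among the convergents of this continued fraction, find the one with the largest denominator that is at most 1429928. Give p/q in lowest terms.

1166876/283009

a_0 = 4: 4/1  (≤ bound)
a_1 = 8: 33/8  (≤ bound)
a_2 = 8: 268/65  (≤ bound)
a_3 = 8: 2177/528  (≤ bound)
a_4 = 8: 17684/4289  (≤ bound)
a_5 = 8: 143649/34840  (≤ bound)
a_6 = 8: 1166876/283009  (≤ bound)
a_7 = 8: 9478657/2298912  (> 1429928, stop)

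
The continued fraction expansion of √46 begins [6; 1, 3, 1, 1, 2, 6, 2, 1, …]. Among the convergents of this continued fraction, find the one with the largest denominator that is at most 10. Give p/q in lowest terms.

List convergents until the denominator exceeds the bound:
a_0 = 6: 6/1  (≤ bound)
a_1 = 1: 7/1  (≤ bound)
a_2 = 3: 27/4  (≤ bound)
a_3 = 1: 34/5  (≤ bound)
a_4 = 1: 61/9  (≤ bound)
a_5 = 2: 156/23  (> 10, stop)

61/9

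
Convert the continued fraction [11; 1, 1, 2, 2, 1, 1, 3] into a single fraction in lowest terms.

a_0 = 11: 11/1
a_1 = 1: 12/1
a_2 = 1: 23/2
a_3 = 2: 58/5
a_4 = 2: 139/12
a_5 = 1: 197/17
a_6 = 1: 336/29
a_7 = 3: 1205/104

1205/104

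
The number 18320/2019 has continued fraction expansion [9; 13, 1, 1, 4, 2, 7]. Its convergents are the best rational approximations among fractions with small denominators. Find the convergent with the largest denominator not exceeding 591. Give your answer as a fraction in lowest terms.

2459/271

List convergents until the denominator exceeds the bound:
a_0 = 9: 9/1  (≤ bound)
a_1 = 13: 118/13  (≤ bound)
a_2 = 1: 127/14  (≤ bound)
a_3 = 1: 245/27  (≤ bound)
a_4 = 4: 1107/122  (≤ bound)
a_5 = 2: 2459/271  (≤ bound)
a_6 = 7: 18320/2019  (> 591, stop)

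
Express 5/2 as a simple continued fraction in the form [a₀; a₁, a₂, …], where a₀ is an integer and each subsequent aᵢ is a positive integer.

[2; 2]

⌊5/2⌋ = 2, remainder 1
⌊2/1⌋ = 2, remainder 0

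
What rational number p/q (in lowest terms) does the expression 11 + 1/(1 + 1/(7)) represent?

Start with 7.
1 + 1/(7/1) = 1 + 1/7 = 8/7
11 + 1/(8/7) = 11 + 7/8 = 95/8

95/8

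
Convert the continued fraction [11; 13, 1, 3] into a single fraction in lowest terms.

609/55

Start with 3.
1 + 1/(3/1) = 1 + 1/3 = 4/3
13 + 1/(4/3) = 13 + 3/4 = 55/4
11 + 1/(55/4) = 11 + 4/55 = 609/55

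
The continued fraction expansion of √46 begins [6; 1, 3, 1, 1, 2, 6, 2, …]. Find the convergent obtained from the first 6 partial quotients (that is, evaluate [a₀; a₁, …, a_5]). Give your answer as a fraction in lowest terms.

a_0 = 6: 6/1
a_1 = 1: 7/1
a_2 = 3: 27/4
a_3 = 1: 34/5
a_4 = 1: 61/9
a_5 = 2: 156/23

156/23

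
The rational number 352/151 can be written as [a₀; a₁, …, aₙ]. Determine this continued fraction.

[2; 3, 50]

⌊352/151⌋ = 2, remainder 50
⌊151/50⌋ = 3, remainder 1
⌊50/1⌋ = 50, remainder 0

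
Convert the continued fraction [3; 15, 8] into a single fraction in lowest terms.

Start with 8.
15 + 1/(8/1) = 15 + 1/8 = 121/8
3 + 1/(121/8) = 3 + 8/121 = 371/121

371/121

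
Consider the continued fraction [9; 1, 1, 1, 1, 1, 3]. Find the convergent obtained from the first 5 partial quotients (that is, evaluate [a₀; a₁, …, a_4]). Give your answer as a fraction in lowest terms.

a_0 = 9: 9/1
a_1 = 1: 10/1
a_2 = 1: 19/2
a_3 = 1: 29/3
a_4 = 1: 48/5

48/5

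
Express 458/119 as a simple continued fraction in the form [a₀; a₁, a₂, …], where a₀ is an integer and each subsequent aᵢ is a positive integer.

[3; 1, 5, 1, 1, 1, 1, 3]

458 = 3·119 + 101, so a_0 = 3
119 = 1·101 + 18, so a_1 = 1
101 = 5·18 + 11, so a_2 = 5
18 = 1·11 + 7, so a_3 = 1
11 = 1·7 + 4, so a_4 = 1
7 = 1·4 + 3, so a_5 = 1
4 = 1·3 + 1, so a_6 = 1
3 = 3·1 + 0, so a_7 = 3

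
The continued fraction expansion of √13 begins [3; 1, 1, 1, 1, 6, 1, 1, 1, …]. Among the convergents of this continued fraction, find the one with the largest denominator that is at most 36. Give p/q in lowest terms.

119/33

List convergents until the denominator exceeds the bound:
a_0 = 3: 3/1  (≤ bound)
a_1 = 1: 4/1  (≤ bound)
a_2 = 1: 7/2  (≤ bound)
a_3 = 1: 11/3  (≤ bound)
a_4 = 1: 18/5  (≤ bound)
a_5 = 6: 119/33  (≤ bound)
a_6 = 1: 137/38  (> 36, stop)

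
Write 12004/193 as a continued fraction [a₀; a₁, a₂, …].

Repeatedly divide and take the remainder:
⌊12004/193⌋ = 62, remainder 38
⌊193/38⌋ = 5, remainder 3
⌊38/3⌋ = 12, remainder 2
⌊3/2⌋ = 1, remainder 1
⌊2/1⌋ = 2, remainder 0

[62; 5, 12, 1, 2]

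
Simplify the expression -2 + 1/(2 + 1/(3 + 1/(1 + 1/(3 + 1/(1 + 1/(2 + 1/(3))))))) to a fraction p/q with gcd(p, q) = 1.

Start with 3.
2 + 1/(3/1) = 2 + 1/3 = 7/3
1 + 1/(7/3) = 1 + 3/7 = 10/7
3 + 1/(10/7) = 3 + 7/10 = 37/10
1 + 1/(37/10) = 1 + 10/37 = 47/37
3 + 1/(47/37) = 3 + 37/47 = 178/47
2 + 1/(178/47) = 2 + 47/178 = 403/178
-2 + 1/(403/178) = -2 + 178/403 = -628/403

-628/403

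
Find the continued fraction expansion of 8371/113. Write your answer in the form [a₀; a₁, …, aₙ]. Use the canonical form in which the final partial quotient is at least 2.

8371 ÷ 113 → quotient 74, remainder 9
113 ÷ 9 → quotient 12, remainder 5
9 ÷ 5 → quotient 1, remainder 4
5 ÷ 4 → quotient 1, remainder 1
4 ÷ 1 → quotient 4, remainder 0

[74; 12, 1, 1, 4]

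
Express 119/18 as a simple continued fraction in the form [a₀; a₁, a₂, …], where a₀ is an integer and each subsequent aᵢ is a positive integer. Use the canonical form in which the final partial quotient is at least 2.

119 = 6·18 + 11, so a_0 = 6
18 = 1·11 + 7, so a_1 = 1
11 = 1·7 + 4, so a_2 = 1
7 = 1·4 + 3, so a_3 = 1
4 = 1·3 + 1, so a_4 = 1
3 = 3·1 + 0, so a_5 = 3

[6; 1, 1, 1, 1, 3]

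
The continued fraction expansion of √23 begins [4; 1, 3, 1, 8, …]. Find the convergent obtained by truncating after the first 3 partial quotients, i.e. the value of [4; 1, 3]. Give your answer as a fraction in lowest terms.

Start with 3.
1 + 1/(3/1) = 1 + 1/3 = 4/3
4 + 1/(4/3) = 4 + 3/4 = 19/4

19/4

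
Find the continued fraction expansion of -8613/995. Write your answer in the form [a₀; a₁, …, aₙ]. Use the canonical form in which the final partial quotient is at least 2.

[-9; 2, 1, 10, 31]

Run the Euclidean algorithm, recording each quotient:
⌊-8613/995⌋ = -9, remainder 342
⌊995/342⌋ = 2, remainder 311
⌊342/311⌋ = 1, remainder 31
⌊311/31⌋ = 10, remainder 1
⌊31/1⌋ = 31, remainder 0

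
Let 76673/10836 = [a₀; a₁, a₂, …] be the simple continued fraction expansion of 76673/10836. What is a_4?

6

76673 ÷ 10836 → quotient 7, remainder 821
10836 ÷ 821 → quotient 13, remainder 163
821 ÷ 163 → quotient 5, remainder 6
163 ÷ 6 → quotient 27, remainder 1
6 ÷ 1 → quotient 6, remainder 0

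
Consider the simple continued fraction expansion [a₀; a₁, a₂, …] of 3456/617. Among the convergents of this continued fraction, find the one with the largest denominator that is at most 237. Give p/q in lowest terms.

857/153

a_0 = 5: 5/1  (≤ bound)
a_1 = 1: 6/1  (≤ bound)
a_2 = 1: 11/2  (≤ bound)
a_3 = 1: 17/3  (≤ bound)
a_4 = 1: 28/5  (≤ bound)
a_5 = 30: 857/153  (≤ bound)
a_6 = 4: 3456/617  (> 237, stop)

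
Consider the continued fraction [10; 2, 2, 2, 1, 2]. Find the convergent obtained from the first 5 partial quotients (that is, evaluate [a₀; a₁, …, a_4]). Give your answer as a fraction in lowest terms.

177/17

Start with 1.
2 + 1/(1/1) = 2 + 1/1 = 3/1
2 + 1/(3/1) = 2 + 1/3 = 7/3
2 + 1/(7/3) = 2 + 3/7 = 17/7
10 + 1/(17/7) = 10 + 7/17 = 177/17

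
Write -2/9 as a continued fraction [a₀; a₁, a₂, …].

[-1; 1, 3, 2]

-2 = -1·9 + 7, so a_0 = -1
9 = 1·7 + 2, so a_1 = 1
7 = 3·2 + 1, so a_2 = 3
2 = 2·1 + 0, so a_3 = 2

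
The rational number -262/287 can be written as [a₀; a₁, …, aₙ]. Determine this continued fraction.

[-1; 11, 2, 12]

⌊-262/287⌋ = -1, remainder 25
⌊287/25⌋ = 11, remainder 12
⌊25/12⌋ = 2, remainder 1
⌊12/1⌋ = 12, remainder 0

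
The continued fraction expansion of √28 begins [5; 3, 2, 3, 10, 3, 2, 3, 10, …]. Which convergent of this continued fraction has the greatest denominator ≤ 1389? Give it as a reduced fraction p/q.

4048/765

a_0 = 5: 5/1  (≤ bound)
a_1 = 3: 16/3  (≤ bound)
a_2 = 2: 37/7  (≤ bound)
a_3 = 3: 127/24  (≤ bound)
a_4 = 10: 1307/247  (≤ bound)
a_5 = 3: 4048/765  (≤ bound)
a_6 = 2: 9403/1777  (> 1389, stop)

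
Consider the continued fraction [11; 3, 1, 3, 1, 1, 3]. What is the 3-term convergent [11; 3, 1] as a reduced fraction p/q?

45/4

a_0 = 11: 11/1
a_1 = 3: 34/3
a_2 = 1: 45/4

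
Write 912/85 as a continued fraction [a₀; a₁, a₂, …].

912 = 10·85 + 62, so a_0 = 10
85 = 1·62 + 23, so a_1 = 1
62 = 2·23 + 16, so a_2 = 2
23 = 1·16 + 7, so a_3 = 1
16 = 2·7 + 2, so a_4 = 2
7 = 3·2 + 1, so a_5 = 3
2 = 2·1 + 0, so a_6 = 2

[10; 1, 2, 1, 2, 3, 2]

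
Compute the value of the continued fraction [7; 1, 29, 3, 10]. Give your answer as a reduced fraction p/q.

7489/940

Start with 10.
3 + 1/(10/1) = 3 + 1/10 = 31/10
29 + 1/(31/10) = 29 + 10/31 = 909/31
1 + 1/(909/31) = 1 + 31/909 = 940/909
7 + 1/(940/909) = 7 + 909/940 = 7489/940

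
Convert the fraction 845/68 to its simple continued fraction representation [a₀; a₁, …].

⌊845/68⌋ = 12, remainder 29
⌊68/29⌋ = 2, remainder 10
⌊29/10⌋ = 2, remainder 9
⌊10/9⌋ = 1, remainder 1
⌊9/1⌋ = 9, remainder 0

[12; 2, 2, 1, 9]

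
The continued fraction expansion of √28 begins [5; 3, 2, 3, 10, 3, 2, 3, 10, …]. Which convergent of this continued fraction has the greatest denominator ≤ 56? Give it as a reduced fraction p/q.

127/24

List convergents until the denominator exceeds the bound:
a_0 = 5: 5/1  (≤ bound)
a_1 = 3: 16/3  (≤ bound)
a_2 = 2: 37/7  (≤ bound)
a_3 = 3: 127/24  (≤ bound)
a_4 = 10: 1307/247  (> 56, stop)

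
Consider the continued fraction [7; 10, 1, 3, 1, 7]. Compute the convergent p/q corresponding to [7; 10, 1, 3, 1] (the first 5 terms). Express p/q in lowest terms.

Start with 1.
3 + 1/(1/1) = 3 + 1/1 = 4/1
1 + 1/(4/1) = 1 + 1/4 = 5/4
10 + 1/(5/4) = 10 + 4/5 = 54/5
7 + 1/(54/5) = 7 + 5/54 = 383/54

383/54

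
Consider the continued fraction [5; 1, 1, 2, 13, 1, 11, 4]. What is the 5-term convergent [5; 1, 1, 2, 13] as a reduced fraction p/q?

375/67

Starting at the tail and folding back:
Start with 13.
2 + 1/(13/1) = 2 + 1/13 = 27/13
1 + 1/(27/13) = 1 + 13/27 = 40/27
1 + 1/(40/27) = 1 + 27/40 = 67/40
5 + 1/(67/40) = 5 + 40/67 = 375/67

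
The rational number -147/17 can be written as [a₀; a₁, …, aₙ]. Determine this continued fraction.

-147 ÷ 17 → quotient -9, remainder 6
17 ÷ 6 → quotient 2, remainder 5
6 ÷ 5 → quotient 1, remainder 1
5 ÷ 1 → quotient 5, remainder 0

[-9; 2, 1, 5]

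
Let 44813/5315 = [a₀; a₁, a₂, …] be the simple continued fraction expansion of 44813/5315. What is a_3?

Run the Euclidean algorithm, recording each quotient:
44813 ÷ 5315 → quotient 8, remainder 2293
5315 ÷ 2293 → quotient 2, remainder 729
2293 ÷ 729 → quotient 3, remainder 106
729 ÷ 106 → quotient 6, remainder 93

6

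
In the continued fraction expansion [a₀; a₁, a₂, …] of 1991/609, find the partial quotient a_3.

2

1991 ÷ 609 → quotient 3, remainder 164
609 ÷ 164 → quotient 3, remainder 117
164 ÷ 117 → quotient 1, remainder 47
117 ÷ 47 → quotient 2, remainder 23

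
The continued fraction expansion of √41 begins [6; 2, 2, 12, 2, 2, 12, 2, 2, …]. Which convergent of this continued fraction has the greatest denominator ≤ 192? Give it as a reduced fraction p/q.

List convergents until the denominator exceeds the bound:
a_0 = 6: 6/1  (≤ bound)
a_1 = 2: 13/2  (≤ bound)
a_2 = 2: 32/5  (≤ bound)
a_3 = 12: 397/62  (≤ bound)
a_4 = 2: 826/129  (≤ bound)
a_5 = 2: 2049/320  (> 192, stop)

826/129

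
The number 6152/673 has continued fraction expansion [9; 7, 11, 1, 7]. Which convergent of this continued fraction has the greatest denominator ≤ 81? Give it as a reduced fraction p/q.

713/78

List convergents until the denominator exceeds the bound:
a_0 = 9: 9/1  (≤ bound)
a_1 = 7: 64/7  (≤ bound)
a_2 = 11: 713/78  (≤ bound)
a_3 = 1: 777/85  (> 81, stop)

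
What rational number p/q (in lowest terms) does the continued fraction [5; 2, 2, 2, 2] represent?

Work from the innermost term outward:
Start with 2.
2 + 1/(2/1) = 2 + 1/2 = 5/2
2 + 1/(5/2) = 2 + 2/5 = 12/5
2 + 1/(12/5) = 2 + 5/12 = 29/12
5 + 1/(29/12) = 5 + 12/29 = 157/29

157/29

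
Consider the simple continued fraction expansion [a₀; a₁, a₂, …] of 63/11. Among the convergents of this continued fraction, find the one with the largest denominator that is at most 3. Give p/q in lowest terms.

a_0 = 5: 5/1  (≤ bound)
a_1 = 1: 6/1  (≤ bound)
a_2 = 2: 17/3  (≤ bound)
a_3 = 1: 23/4  (> 3, stop)

17/3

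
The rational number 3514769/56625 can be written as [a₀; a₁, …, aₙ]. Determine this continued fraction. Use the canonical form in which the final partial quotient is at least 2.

Repeatedly divide and take the remainder:
⌊3514769/56625⌋ = 62, remainder 4019
⌊56625/4019⌋ = 14, remainder 359
⌊4019/359⌋ = 11, remainder 70
⌊359/70⌋ = 5, remainder 9
⌊70/9⌋ = 7, remainder 7
⌊9/7⌋ = 1, remainder 2
⌊7/2⌋ = 3, remainder 1
⌊2/1⌋ = 2, remainder 0

[62; 14, 11, 5, 7, 1, 3, 2]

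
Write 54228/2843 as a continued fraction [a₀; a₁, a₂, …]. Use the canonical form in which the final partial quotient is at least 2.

[19; 13, 2, 9, 11]

⌊54228/2843⌋ = 19, remainder 211
⌊2843/211⌋ = 13, remainder 100
⌊211/100⌋ = 2, remainder 11
⌊100/11⌋ = 9, remainder 1
⌊11/1⌋ = 11, remainder 0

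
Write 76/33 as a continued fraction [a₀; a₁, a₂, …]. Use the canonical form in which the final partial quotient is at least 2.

[2; 3, 3, 3]

76 ÷ 33 → quotient 2, remainder 10
33 ÷ 10 → quotient 3, remainder 3
10 ÷ 3 → quotient 3, remainder 1
3 ÷ 1 → quotient 3, remainder 0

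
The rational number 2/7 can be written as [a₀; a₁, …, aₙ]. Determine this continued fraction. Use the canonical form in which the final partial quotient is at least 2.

2 ÷ 7 → quotient 0, remainder 2
7 ÷ 2 → quotient 3, remainder 1
2 ÷ 1 → quotient 2, remainder 0

[0; 3, 2]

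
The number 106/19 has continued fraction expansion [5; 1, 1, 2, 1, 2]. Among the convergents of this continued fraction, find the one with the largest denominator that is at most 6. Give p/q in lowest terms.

28/5

List convergents until the denominator exceeds the bound:
a_0 = 5: 5/1  (≤ bound)
a_1 = 1: 6/1  (≤ bound)
a_2 = 1: 11/2  (≤ bound)
a_3 = 2: 28/5  (≤ bound)
a_4 = 1: 39/7  (> 6, stop)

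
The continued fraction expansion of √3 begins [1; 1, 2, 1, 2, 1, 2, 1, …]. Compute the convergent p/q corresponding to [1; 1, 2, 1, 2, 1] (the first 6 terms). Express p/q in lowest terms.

26/15

Start with 1.
2 + 1/(1/1) = 2 + 1/1 = 3/1
1 + 1/(3/1) = 1 + 1/3 = 4/3
2 + 1/(4/3) = 2 + 3/4 = 11/4
1 + 1/(11/4) = 1 + 4/11 = 15/11
1 + 1/(15/11) = 1 + 11/15 = 26/15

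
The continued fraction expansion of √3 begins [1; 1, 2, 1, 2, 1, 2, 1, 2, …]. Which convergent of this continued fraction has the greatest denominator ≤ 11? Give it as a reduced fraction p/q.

19/11

a_0 = 1: 1/1  (≤ bound)
a_1 = 1: 2/1  (≤ bound)
a_2 = 2: 5/3  (≤ bound)
a_3 = 1: 7/4  (≤ bound)
a_4 = 2: 19/11  (≤ bound)
a_5 = 1: 26/15  (> 11, stop)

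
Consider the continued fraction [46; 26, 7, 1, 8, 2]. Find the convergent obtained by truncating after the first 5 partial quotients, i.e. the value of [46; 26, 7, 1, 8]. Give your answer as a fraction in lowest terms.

85401/1855

Build up convergents one term at a time:
a_0 = 46: 46/1
a_1 = 26: 1197/26
a_2 = 7: 8425/183
a_3 = 1: 9622/209
a_4 = 8: 85401/1855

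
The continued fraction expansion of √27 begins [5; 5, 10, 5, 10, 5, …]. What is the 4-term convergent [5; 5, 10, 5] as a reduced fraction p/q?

a_0 = 5: 5/1
a_1 = 5: 26/5
a_2 = 10: 265/51
a_3 = 5: 1351/260

1351/260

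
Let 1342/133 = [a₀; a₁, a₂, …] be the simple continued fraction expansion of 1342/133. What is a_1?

1342 ÷ 133 → quotient 10, remainder 12
133 ÷ 12 → quotient 11, remainder 1

11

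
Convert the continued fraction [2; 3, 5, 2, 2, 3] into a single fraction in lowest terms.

678/293

a_0 = 2: 2/1
a_1 = 3: 7/3
a_2 = 5: 37/16
a_3 = 2: 81/35
a_4 = 2: 199/86
a_5 = 3: 678/293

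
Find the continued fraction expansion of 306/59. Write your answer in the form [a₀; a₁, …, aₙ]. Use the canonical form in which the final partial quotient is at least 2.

[5; 5, 2, 1, 3]

306 = 5·59 + 11, so a_0 = 5
59 = 5·11 + 4, so a_1 = 5
11 = 2·4 + 3, so a_2 = 2
4 = 1·3 + 1, so a_3 = 1
3 = 3·1 + 0, so a_4 = 3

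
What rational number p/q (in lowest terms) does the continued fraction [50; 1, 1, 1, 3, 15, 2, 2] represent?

43649/862

Use the convergent recurrence hₖ = aₖ·hₖ₋₁ + hₖ₋₂ (and likewise for the denominators kₖ):
a_0 = 50: 50/1
a_1 = 1: 51/1
a_2 = 1: 101/2
a_3 = 1: 152/3
a_4 = 3: 557/11
a_5 = 15: 8507/168
a_6 = 2: 17571/347
a_7 = 2: 43649/862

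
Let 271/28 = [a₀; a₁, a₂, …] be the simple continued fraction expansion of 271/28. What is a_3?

9

Repeatedly divide and take the remainder:
271 = 9·28 + 19, so a_0 = 9
28 = 1·19 + 9, so a_1 = 1
19 = 2·9 + 1, so a_2 = 2
9 = 9·1 + 0, so a_3 = 9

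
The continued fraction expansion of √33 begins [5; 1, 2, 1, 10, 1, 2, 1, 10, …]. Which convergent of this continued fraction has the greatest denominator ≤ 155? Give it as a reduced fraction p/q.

787/137

a_0 = 5: 5/1  (≤ bound)
a_1 = 1: 6/1  (≤ bound)
a_2 = 2: 17/3  (≤ bound)
a_3 = 1: 23/4  (≤ bound)
a_4 = 10: 247/43  (≤ bound)
a_5 = 1: 270/47  (≤ bound)
a_6 = 2: 787/137  (≤ bound)
a_7 = 1: 1057/184  (> 155, stop)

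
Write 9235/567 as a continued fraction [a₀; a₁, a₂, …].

[16; 3, 2, 11, 7]

Run the Euclidean algorithm, recording each quotient:
9235 ÷ 567 → quotient 16, remainder 163
567 ÷ 163 → quotient 3, remainder 78
163 ÷ 78 → quotient 2, remainder 7
78 ÷ 7 → quotient 11, remainder 1
7 ÷ 1 → quotient 7, remainder 0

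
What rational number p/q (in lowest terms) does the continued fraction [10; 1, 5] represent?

Start with 5.
1 + 1/(5/1) = 1 + 1/5 = 6/5
10 + 1/(6/5) = 10 + 5/6 = 65/6

65/6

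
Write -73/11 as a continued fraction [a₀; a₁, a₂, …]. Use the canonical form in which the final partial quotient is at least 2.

Repeatedly divide and take the remainder:
-73 ÷ 11 → quotient -7, remainder 4
11 ÷ 4 → quotient 2, remainder 3
4 ÷ 3 → quotient 1, remainder 1
3 ÷ 1 → quotient 3, remainder 0

[-7; 2, 1, 3]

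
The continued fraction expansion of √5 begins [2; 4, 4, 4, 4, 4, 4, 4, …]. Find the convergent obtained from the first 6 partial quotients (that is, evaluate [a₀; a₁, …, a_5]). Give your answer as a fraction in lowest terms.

2889/1292

a_0 = 2: 2/1
a_1 = 4: 9/4
a_2 = 4: 38/17
a_3 = 4: 161/72
a_4 = 4: 682/305
a_5 = 4: 2889/1292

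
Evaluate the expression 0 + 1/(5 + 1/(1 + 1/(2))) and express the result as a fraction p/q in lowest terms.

Build up convergents one term at a time:
a_0 = 0: 0/1
a_1 = 5: 1/5
a_2 = 1: 1/6
a_3 = 2: 3/17

3/17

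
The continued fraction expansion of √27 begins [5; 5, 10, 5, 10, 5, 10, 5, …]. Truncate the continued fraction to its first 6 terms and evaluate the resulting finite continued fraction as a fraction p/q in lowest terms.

Start with 5.
10 + 1/(5/1) = 10 + 1/5 = 51/5
5 + 1/(51/5) = 5 + 5/51 = 260/51
10 + 1/(260/51) = 10 + 51/260 = 2651/260
5 + 1/(2651/260) = 5 + 260/2651 = 13515/2651
5 + 1/(13515/2651) = 5 + 2651/13515 = 70226/13515

70226/13515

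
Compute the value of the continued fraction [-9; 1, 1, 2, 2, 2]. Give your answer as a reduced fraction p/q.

-244/29

a_0 = -9: -9/1
a_1 = 1: -8/1
a_2 = 1: -17/2
a_3 = 2: -42/5
a_4 = 2: -101/12
a_5 = 2: -244/29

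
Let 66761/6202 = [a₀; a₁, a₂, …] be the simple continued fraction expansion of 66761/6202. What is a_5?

2

⌊66761/6202⌋ = 10, remainder 4741
⌊6202/4741⌋ = 1, remainder 1461
⌊4741/1461⌋ = 3, remainder 358
⌊1461/358⌋ = 4, remainder 29
⌊358/29⌋ = 12, remainder 10
⌊29/10⌋ = 2, remainder 9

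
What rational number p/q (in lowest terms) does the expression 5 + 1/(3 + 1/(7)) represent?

117/22

Collapse the nested fraction from the inside out:
Start with 7.
3 + 1/(7/1) = 3 + 1/7 = 22/7
5 + 1/(22/7) = 5 + 7/22 = 117/22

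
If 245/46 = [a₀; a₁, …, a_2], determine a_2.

15

Repeatedly divide and take the remainder:
245 = 5·46 + 15, so a_0 = 5
46 = 3·15 + 1, so a_1 = 3
15 = 15·1 + 0, so a_2 = 15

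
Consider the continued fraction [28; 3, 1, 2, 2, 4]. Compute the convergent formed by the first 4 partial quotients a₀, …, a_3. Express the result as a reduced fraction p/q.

Use the convergent recurrence hₖ = aₖ·hₖ₋₁ + hₖ₋₂ (and likewise for the denominators kₖ):
a_0 = 28: 28/1
a_1 = 3: 85/3
a_2 = 1: 113/4
a_3 = 2: 311/11

311/11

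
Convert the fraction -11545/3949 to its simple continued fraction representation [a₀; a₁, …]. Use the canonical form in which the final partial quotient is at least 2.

Repeatedly divide and take the remainder:
-11545 = -3·3949 + 302, so a_0 = -3
3949 = 13·302 + 23, so a_1 = 13
302 = 13·23 + 3, so a_2 = 13
23 = 7·3 + 2, so a_3 = 7
3 = 1·2 + 1, so a_4 = 1
2 = 2·1 + 0, so a_5 = 2

[-3; 13, 13, 7, 1, 2]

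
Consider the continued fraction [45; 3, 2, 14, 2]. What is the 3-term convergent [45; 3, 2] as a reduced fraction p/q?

Start with 2.
3 + 1/(2/1) = 3 + 1/2 = 7/2
45 + 1/(7/2) = 45 + 2/7 = 317/7

317/7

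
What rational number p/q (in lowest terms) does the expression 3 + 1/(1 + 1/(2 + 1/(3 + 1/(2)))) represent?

85/23

Starting at the tail and folding back:
Start with 2.
3 + 1/(2/1) = 3 + 1/2 = 7/2
2 + 1/(7/2) = 2 + 2/7 = 16/7
1 + 1/(16/7) = 1 + 7/16 = 23/16
3 + 1/(23/16) = 3 + 16/23 = 85/23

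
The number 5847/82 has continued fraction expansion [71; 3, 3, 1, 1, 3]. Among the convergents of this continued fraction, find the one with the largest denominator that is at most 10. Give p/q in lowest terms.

List convergents until the denominator exceeds the bound:
a_0 = 71: 71/1  (≤ bound)
a_1 = 3: 214/3  (≤ bound)
a_2 = 3: 713/10  (≤ bound)
a_3 = 1: 927/13  (> 10, stop)

713/10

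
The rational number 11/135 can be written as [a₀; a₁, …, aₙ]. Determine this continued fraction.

11 = 0·135 + 11, so a_0 = 0
135 = 12·11 + 3, so a_1 = 12
11 = 3·3 + 2, so a_2 = 3
3 = 1·2 + 1, so a_3 = 1
2 = 2·1 + 0, so a_4 = 2

[0; 12, 3, 1, 2]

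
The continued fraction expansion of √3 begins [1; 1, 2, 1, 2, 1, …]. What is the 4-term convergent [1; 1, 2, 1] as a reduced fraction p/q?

Work from the innermost term outward:
Start with 1.
2 + 1/(1/1) = 2 + 1/1 = 3/1
1 + 1/(3/1) = 1 + 1/3 = 4/3
1 + 1/(4/3) = 1 + 3/4 = 7/4

7/4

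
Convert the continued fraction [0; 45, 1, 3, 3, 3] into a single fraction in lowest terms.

43/1968

Start with 3.
3 + 1/(3/1) = 3 + 1/3 = 10/3
3 + 1/(10/3) = 3 + 3/10 = 33/10
1 + 1/(33/10) = 1 + 10/33 = 43/33
45 + 1/(43/33) = 45 + 33/43 = 1968/43
0 + 1/(1968/43) = 0 + 43/1968 = 43/1968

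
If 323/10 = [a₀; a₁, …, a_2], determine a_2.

3

323 ÷ 10 → quotient 32, remainder 3
10 ÷ 3 → quotient 3, remainder 1
3 ÷ 1 → quotient 3, remainder 0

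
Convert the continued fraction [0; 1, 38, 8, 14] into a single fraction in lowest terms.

Build up convergents one term at a time:
a_0 = 0: 0/1
a_1 = 1: 1/1
a_2 = 38: 38/39
a_3 = 8: 305/313
a_4 = 14: 4308/4421

4308/4421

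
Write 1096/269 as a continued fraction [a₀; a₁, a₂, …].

[4; 13, 2, 4, 2]

Apply division with remainder until the remainder is 0:
1096 = 4·269 + 20, so a_0 = 4
269 = 13·20 + 9, so a_1 = 13
20 = 2·9 + 2, so a_2 = 2
9 = 4·2 + 1, so a_3 = 4
2 = 2·1 + 0, so a_4 = 2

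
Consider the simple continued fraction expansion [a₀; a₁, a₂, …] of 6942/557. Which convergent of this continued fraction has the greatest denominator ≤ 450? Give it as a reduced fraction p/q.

2879/231

a_0 = 12: 12/1  (≤ bound)
a_1 = 2: 25/2  (≤ bound)
a_2 = 6: 162/13  (≤ bound)
a_3 = 3: 511/41  (≤ bound)
a_4 = 2: 1184/95  (≤ bound)
a_5 = 2: 2879/231  (≤ bound)
a_6 = 2: 6942/557  (> 450, stop)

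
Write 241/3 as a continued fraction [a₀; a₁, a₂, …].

Apply division with remainder until the remainder is 0:
241 ÷ 3 → quotient 80, remainder 1
3 ÷ 1 → quotient 3, remainder 0

[80; 3]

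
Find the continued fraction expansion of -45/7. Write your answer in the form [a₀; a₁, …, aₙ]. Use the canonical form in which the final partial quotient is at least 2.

[-7; 1, 1, 3]

⌊-45/7⌋ = -7, remainder 4
⌊7/4⌋ = 1, remainder 3
⌊4/3⌋ = 1, remainder 1
⌊3/1⌋ = 3, remainder 0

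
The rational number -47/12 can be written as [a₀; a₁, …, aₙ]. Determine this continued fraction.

⌊-47/12⌋ = -4, remainder 1
⌊12/1⌋ = 12, remainder 0

[-4; 12]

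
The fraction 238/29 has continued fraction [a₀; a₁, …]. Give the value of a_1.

4

Repeatedly divide and take the remainder:
238 ÷ 29 → quotient 8, remainder 6
29 ÷ 6 → quotient 4, remainder 5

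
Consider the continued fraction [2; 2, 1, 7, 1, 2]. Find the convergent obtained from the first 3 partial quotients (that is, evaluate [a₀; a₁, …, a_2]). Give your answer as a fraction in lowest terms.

Compute successive convergents:
a_0 = 2: 2/1
a_1 = 2: 5/2
a_2 = 1: 7/3

7/3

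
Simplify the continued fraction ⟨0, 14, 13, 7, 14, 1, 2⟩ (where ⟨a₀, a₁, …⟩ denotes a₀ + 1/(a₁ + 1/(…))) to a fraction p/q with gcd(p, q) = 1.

4087/57529

Build up convergents one term at a time:
a_0 = 0: 0/1
a_1 = 14: 1/14
a_2 = 13: 13/183
a_3 = 7: 92/1295
a_4 = 14: 1301/18313
a_5 = 1: 1393/19608
a_6 = 2: 4087/57529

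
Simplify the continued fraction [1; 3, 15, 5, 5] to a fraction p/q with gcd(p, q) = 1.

1606/1211

Start with 5.
5 + 1/(5/1) = 5 + 1/5 = 26/5
15 + 1/(26/5) = 15 + 5/26 = 395/26
3 + 1/(395/26) = 3 + 26/395 = 1211/395
1 + 1/(1211/395) = 1 + 395/1211 = 1606/1211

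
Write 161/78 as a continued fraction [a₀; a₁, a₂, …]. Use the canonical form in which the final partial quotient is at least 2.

[2; 15, 1, 1, 2]

Run the Euclidean algorithm, recording each quotient:
161 = 2·78 + 5, so a_0 = 2
78 = 15·5 + 3, so a_1 = 15
5 = 1·3 + 2, so a_2 = 1
3 = 1·2 + 1, so a_3 = 1
2 = 2·1 + 0, so a_4 = 2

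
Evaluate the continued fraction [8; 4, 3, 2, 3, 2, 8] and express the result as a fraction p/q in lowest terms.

Work from the innermost term outward:
Start with 8.
2 + 1/(8/1) = 2 + 1/8 = 17/8
3 + 1/(17/8) = 3 + 8/17 = 59/17
2 + 1/(59/17) = 2 + 17/59 = 135/59
3 + 1/(135/59) = 3 + 59/135 = 464/135
4 + 1/(464/135) = 4 + 135/464 = 1991/464
8 + 1/(1991/464) = 8 + 464/1991 = 16392/1991

16392/1991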